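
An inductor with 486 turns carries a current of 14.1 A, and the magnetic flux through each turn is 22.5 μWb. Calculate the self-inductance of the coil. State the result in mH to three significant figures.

Self-inductance is defined by L = NΦ_B/I (flux linkage over current).
L = (486)(2.250×10^-5 Wb)/(14.1 A) = 7.755×10^-4 H.

L ≈ 0.776 mH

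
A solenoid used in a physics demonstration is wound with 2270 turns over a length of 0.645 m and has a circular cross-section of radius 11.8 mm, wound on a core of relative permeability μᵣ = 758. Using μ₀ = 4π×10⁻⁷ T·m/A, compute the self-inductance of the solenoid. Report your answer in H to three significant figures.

A = πr² = π(1.180×10^-2 m)² = 4.374×10^-4 m².
For a long solenoid, L = μ₀μᵣN²A/ℓ.
L = (4π×10⁻⁷)(758)(2270)²(4.374×10^-4)/(0.645 m) = 3.329 H.

L ≈ 3.33 H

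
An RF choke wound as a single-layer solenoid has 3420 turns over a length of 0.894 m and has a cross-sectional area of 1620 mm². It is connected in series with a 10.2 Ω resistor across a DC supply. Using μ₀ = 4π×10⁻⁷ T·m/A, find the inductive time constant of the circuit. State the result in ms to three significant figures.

τ ≈ 2.61 ms

A = 1620 mm² = 1.620×10^-3 m².
L = μ₀N²A/ℓ = (4π×10⁻⁷)(3420)²(1.620×10^-3)/(0.894) = 2.663×10^-2 H.
τ = L/R = (2.663×10^-2)/(10.2) = 2.611×10^-3 s.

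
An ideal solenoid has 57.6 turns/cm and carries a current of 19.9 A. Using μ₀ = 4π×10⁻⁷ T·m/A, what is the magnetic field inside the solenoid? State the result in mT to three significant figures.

B ≈ 144 mT

Inside a long solenoid, B = μ₀nI.
B = (4π×10⁻⁷)(5.760×10^3 m⁻¹)(19.9 A) = 0.144 T.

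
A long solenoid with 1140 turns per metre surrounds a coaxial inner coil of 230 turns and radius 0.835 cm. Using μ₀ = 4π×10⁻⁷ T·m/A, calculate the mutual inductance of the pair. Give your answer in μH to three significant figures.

M ≈ 72.2 μH

The outer solenoid produces a uniform field B₁ = μ₀n₁I₁ across the inner coil,
so the flux linkage is N₂Φ = N₂B₁A₂ = μ₀n₁N₂A₂·I₁, giving M = μ₀n₁N₂A₂.
A₂ = πr² = π(8.350×10^-3 m)² = 2.190×10^-4 m².
M = (4π×10⁻⁷)(1140)(230)(2.190×10^-4) = 7.217×10^-5 H.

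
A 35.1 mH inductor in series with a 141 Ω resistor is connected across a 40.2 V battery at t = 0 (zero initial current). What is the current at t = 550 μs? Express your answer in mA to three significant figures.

τ = L/R = 3.510×10^-2/141 = 2.489×10^-4 s; final current I_∞ = ε/R = 40.2/141 = 0.2851 A.
I(t) = I_∞(1 − e^(−t/τ)) with t/τ = 2.209.
I = (0.2851)(1 − e^(−2.209)) = 0.2538 A.

I ≈ 254 mA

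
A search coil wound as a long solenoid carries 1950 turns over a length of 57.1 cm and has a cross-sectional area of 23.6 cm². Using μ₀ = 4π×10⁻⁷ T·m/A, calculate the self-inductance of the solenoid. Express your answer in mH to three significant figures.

A = 23.6 cm² = 2.360×10^-3 m².
For a long solenoid, L = μ₀N²A/ℓ.
L = (4π×10⁻⁷)(1950)²(2.360×10^-3)/(0.571 m) = 1.9749×10^-2 H.

L ≈ 19.7 mH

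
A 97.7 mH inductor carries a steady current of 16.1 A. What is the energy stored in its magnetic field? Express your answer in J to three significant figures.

U ≈ 12.7 J

Stored magnetic energy: U = ½LI².
U = ½(9.770×10^-2 H)(16.1 A)² = 12.66 J.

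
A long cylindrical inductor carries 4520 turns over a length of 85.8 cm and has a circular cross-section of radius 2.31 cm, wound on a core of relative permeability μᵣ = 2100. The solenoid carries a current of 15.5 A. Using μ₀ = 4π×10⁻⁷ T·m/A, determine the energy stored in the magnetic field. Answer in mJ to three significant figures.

U ≈ 12700000 mJ

A = πr² = π(2.310×10^-2 m)² = 1.676×10^-3 m².
L = μ₀μᵣN²A/ℓ = (4π×10⁻⁷)(2100)(4520)²(1.676×10^-3)/(0.858) = 105.3 H.
U = ½LI² = ½(105.3)(15.5)² = 1.265×10^4 J.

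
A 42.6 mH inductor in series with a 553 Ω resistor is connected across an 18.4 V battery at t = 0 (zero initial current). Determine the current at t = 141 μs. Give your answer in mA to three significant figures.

I ≈ 27.9 mA

τ = L/R = 4.260×10^-2/553 = 7.703×10^-5 s; final current I_∞ = ε/R = 18.4/553 = 3.327×10^-2 A.
I(t) = I_∞(1 − e^(−t/τ)) with t/τ = 1.830.
I = (3.327×10^-2)(1 − e^(−1.830)) = 2.794×10^-2 A.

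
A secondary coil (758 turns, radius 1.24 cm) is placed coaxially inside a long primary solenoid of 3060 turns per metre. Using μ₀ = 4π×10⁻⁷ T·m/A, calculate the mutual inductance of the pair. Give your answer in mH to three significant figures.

The outer solenoid produces a uniform field B₁ = μ₀n₁I₁ across the inner coil,
so the flux linkage is N₂Φ = N₂B₁A₂ = μ₀n₁N₂A₂·I₁, giving M = μ₀n₁N₂A₂.
A₂ = πr² = π(1.240×10^-2 m)² = 4.831×10^-4 m².
M = (4π×10⁻⁷)(3060)(758)(4.831×10^-4) = 1.408×10^-3 H.

M ≈ 1.41 mH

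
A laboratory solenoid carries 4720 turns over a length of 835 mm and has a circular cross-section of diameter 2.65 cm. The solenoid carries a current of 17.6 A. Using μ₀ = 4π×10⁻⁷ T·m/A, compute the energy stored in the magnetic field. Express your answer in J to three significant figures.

A = π(d/2)² = π(1.325×10^-2 m)² = 5.515×10^-4 m².
L = μ₀N²A/ℓ = (4π×10⁻⁷)(4720)²(5.515×10^-4)/(0.835) = 1.849×10^-2 H.
U = ½LI² = ½(1.849×10^-2)(17.6)² = 2.864 J.

U ≈ 2.86 J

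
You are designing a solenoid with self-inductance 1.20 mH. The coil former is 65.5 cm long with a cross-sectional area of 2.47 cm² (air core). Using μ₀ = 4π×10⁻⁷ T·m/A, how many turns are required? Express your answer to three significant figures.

N ≈ 1590 turns

A = 2.47 cm² = 2.470×10^-4 m².
From L = μ₀N²A/ℓ, N = √(Lℓ / (μ₀A)).
N = √[(1.200×10^-3)(0.655) / ((4π×10⁻⁷)×2.470×10^-4)] = √(2.532×10^6) ≈ 1591.3.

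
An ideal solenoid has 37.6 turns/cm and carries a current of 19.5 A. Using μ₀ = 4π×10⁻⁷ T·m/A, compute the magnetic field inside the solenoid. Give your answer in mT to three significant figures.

Inside a long solenoid, B = μ₀nI.
B = (4π×10⁻⁷)(3.760×10^3 m⁻¹)(19.5 A) = 9.214×10^-2 T.

B ≈ 92.1 mT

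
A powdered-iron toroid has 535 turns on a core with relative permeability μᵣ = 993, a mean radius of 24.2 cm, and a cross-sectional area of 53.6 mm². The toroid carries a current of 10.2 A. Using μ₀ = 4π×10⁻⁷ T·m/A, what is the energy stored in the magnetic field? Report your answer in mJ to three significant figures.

L = μ₀μᵣN²A/(2πR) = (4π×10⁻⁷)(993)(535)²(5.360×10^-5)/(2π×0.242) = 1.259×10^-2 H.
U = ½LI² = ½(1.259×10^-2)(10.2)² = 0.6549 J.

U ≈ 655 mJ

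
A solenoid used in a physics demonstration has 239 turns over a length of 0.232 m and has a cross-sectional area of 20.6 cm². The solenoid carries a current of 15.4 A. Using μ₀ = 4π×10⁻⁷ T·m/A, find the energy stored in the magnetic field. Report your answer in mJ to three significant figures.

U ≈ 75.6 mJ

A = 20.6 cm² = 2.060×10^-3 m².
L = μ₀N²A/ℓ = (4π×10⁻⁷)(239)²(2.060×10^-3)/(0.232) = 6.374×10^-4 H.
U = ½LI² = ½(6.374×10^-4)(15.4)² = 7.558×10^-2 J.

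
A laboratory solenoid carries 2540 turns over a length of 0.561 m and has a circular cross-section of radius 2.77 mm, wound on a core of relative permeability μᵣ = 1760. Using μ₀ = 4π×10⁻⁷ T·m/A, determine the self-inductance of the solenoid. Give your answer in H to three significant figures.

A = πr² = π(2.770×10^-3 m)² = 2.411×10^-5 m².
For a long solenoid, L = μ₀μᵣN²A/ℓ.
L = (4π×10⁻⁷)(1760)(2540)²(2.411×10^-5)/(0.561 m) = 0.6131 H.

L ≈ 0.613 H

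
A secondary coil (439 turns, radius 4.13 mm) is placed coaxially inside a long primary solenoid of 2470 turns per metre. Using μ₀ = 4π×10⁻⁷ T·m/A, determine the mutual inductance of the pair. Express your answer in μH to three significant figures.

M ≈ 73.0 μH

The outer solenoid produces a uniform field B₁ = μ₀n₁I₁ across the inner coil,
so the flux linkage is N₂Φ = N₂B₁A₂ = μ₀n₁N₂A₂·I₁, giving M = μ₀n₁N₂A₂.
A₂ = πr² = π(4.130×10^-3 m)² = 5.359×10^-5 m².
M = (4π×10⁻⁷)(2470)(439)(5.359×10^-5) = 7.302×10^-5 H.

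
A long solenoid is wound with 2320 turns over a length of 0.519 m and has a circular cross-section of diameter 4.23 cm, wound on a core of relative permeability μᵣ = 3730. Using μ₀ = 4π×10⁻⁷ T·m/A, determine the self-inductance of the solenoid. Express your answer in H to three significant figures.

A = π(d/2)² = π(2.115×10^-2 m)² = 1.405×10^-3 m².
For a long solenoid, L = μ₀μᵣN²A/ℓ.
L = (4π×10⁻⁷)(3730)(2320)²(1.405×10^-3)/(0.519 m) = 68.31 H.

L ≈ 68.3 H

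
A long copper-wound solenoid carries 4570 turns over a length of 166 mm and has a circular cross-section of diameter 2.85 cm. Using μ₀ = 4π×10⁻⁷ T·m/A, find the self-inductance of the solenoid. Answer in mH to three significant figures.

A = π(d/2)² = π(1.425×10^-2 m)² = 6.379×10^-4 m².
For a long solenoid, L = μ₀N²A/ℓ.
L = (4π×10⁻⁷)(4570)²(6.379×10^-4)/(0.166 m) = 0.1009 H.

L ≈ 101 mH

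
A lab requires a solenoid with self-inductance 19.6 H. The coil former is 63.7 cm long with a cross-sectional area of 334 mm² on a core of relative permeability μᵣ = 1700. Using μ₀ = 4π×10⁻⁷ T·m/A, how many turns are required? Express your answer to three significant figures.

A = 334 mm² = 3.340×10^-4 m².
From L = μ₀μᵣN²A/ℓ, N = √(Lℓ / (μ₀μᵣA)).
N = √[(19.6)(0.637) / ((4π×10⁻⁷)(1700)×3.340×10^-4)] = √(1.750×10^7) ≈ 4183.1.

N ≈ 4180 turns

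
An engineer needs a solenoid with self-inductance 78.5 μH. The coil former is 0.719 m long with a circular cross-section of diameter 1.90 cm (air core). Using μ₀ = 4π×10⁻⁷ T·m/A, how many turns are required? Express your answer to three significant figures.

A = π(d/2)² = π(9.500×10^-3 m)² = 2.835×10^-4 m².
From L = μ₀N²A/ℓ, N = √(Lℓ / (μ₀A)).
N = √[(7.850×10^-5)(0.719) / ((4π×10⁻⁷)×2.835×10^-4)] = √(1.584×10^5) ≈ 398.0.

N ≈ 398 turns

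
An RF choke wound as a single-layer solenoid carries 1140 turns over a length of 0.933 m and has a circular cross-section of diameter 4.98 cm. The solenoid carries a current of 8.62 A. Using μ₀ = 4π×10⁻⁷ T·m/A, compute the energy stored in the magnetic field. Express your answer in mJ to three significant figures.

U ≈ 127 mJ

A = π(d/2)² = π(2.490×10^-2 m)² = 1.948×10^-3 m².
L = μ₀N²A/ℓ = (4π×10⁻⁷)(1140)²(1.948×10^-3)/(0.933) = 3.409×10^-3 H.
U = ½LI² = ½(3.409×10^-3)(8.62)² = 0.1267 J.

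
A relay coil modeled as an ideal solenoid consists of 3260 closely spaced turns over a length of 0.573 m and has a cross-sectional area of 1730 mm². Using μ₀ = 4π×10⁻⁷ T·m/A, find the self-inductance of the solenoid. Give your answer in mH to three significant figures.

L ≈ 40.3 mH

A = 1730 mm² = 1.730×10^-3 m².
For a long solenoid, L = μ₀N²A/ℓ.
L = (4π×10⁻⁷)(3260)²(1.730×10^-3)/(0.573 m) = 4.032×10^-2 H.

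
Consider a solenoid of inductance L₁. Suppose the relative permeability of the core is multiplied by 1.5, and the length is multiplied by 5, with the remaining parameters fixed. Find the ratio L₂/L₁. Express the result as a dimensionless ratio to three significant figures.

For a solenoid, L ∝ μᵣN²A/ℓ.
L₂/L₁ = (1.5) × (5)^-1 = 0.300.

L₂/L₁ = 0.300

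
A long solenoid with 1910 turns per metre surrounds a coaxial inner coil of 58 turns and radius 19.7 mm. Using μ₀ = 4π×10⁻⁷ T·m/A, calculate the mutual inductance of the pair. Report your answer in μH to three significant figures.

The outer solenoid produces a uniform field B₁ = μ₀n₁I₁ across the inner coil,
so the flux linkage is N₂Φ = N₂B₁A₂ = μ₀n₁N₂A₂·I₁, giving M = μ₀n₁N₂A₂.
A₂ = πr² = π(1.970×10^-2 m)² = 1.219×10^-3 m².
M = (4π×10⁻⁷)(1910)(58)(1.219×10^-3) = 1.697×10^-4 H.

M ≈ 170 μH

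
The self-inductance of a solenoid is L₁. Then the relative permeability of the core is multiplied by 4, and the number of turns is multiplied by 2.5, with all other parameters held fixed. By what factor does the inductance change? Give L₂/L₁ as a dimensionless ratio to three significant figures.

L₂/L₁ = 25.0

For a solenoid, L ∝ μᵣN²A/ℓ.
L₂/L₁ = (4) × (2.5)^2 = 25.0.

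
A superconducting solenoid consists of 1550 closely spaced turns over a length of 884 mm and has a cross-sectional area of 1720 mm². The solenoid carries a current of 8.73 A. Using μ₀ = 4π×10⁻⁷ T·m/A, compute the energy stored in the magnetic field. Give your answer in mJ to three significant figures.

A = 1720 mm² = 1.720×10^-3 m².
L = μ₀N²A/ℓ = (4π×10⁻⁷)(1550)²(1.720×10^-3)/(0.884) = 5.874×10^-3 H.
U = ½LI² = ½(5.874×10^-3)(8.73)² = 0.2238 J.

U ≈ 224 mJ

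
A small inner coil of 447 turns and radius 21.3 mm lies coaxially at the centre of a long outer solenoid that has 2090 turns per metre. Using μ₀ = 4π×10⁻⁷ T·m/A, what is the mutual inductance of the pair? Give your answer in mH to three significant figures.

The outer solenoid produces a uniform field B₁ = μ₀n₁I₁ across the inner coil,
so the flux linkage is N₂Φ = N₂B₁A₂ = μ₀n₁N₂A₂·I₁, giving M = μ₀n₁N₂A₂.
A₂ = πr² = π(2.130×10^-2 m)² = 1.425×10^-3 m².
M = (4π×10⁻⁷)(2090)(447)(1.425×10^-3) = 1.673×10^-3 H.

M ≈ 1.67 mH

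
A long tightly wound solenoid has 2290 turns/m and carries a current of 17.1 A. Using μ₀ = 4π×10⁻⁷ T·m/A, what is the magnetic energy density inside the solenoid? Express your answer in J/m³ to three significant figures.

u ≈ 963 J/m³

B = μ₀nI = (4π×10⁻⁷)(2.290×10^3)(17.1) = 4.921×10^-2 T.
u = B²/(2μ₀) = (4.921×10^-2)²/(2×4π×10⁻⁷) = 963.48 J/m³.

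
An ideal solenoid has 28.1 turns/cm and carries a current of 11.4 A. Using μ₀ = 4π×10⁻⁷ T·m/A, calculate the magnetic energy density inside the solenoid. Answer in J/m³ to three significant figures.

u ≈ 645 J/m³

B = μ₀nI = (4π×10⁻⁷)(2.810×10^3)(11.4) = 4.026×10^-2 T.
u = B²/(2μ₀) = (4.026×10^-2)²/(2×4π×10⁻⁷) = 644.8 J/m³.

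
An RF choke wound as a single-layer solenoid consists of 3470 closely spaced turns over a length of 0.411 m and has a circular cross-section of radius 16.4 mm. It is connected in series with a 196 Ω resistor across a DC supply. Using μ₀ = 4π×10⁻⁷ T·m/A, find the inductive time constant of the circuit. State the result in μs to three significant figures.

A = πr² = π(1.640×10^-2 m)² = 8.450×10^-4 m².
L = μ₀N²A/ℓ = (4π×10⁻⁷)(3470)²(8.450×10^-4)/(0.411) = 3.111×10^-2 H.
τ = L/R = (3.111×10^-2)/(196) = 1.587×10^-4 s.

τ ≈ 159 μs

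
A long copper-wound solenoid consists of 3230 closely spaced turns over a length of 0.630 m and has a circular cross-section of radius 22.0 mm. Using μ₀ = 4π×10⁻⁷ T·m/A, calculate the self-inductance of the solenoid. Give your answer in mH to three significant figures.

L ≈ 31.6 mH

A = πr² = π(2.200×10^-2 m)² = 1.521×10^-3 m².
For a long solenoid, L = μ₀N²A/ℓ.
L = (4π×10⁻⁷)(3230)²(1.521×10^-3)/(0.63 m) = 3.164×10^-2 H.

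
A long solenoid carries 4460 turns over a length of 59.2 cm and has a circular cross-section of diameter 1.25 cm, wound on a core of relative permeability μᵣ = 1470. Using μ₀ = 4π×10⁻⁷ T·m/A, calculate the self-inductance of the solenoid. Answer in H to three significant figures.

L ≈ 7.62 H

A = π(d/2)² = π(6.250×10^-3 m)² = 1.227×10^-4 m².
For a long solenoid, L = μ₀μᵣN²A/ℓ.
L = (4π×10⁻⁷)(1470)(4460)²(1.227×10^-4)/(0.592 m) = 7.617 H.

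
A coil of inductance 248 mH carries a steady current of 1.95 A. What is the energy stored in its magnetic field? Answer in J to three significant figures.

U ≈ 0.472 J

Stored magnetic energy: U = ½LI².
U = ½(0.248 H)(1.95 A)² = 0.4715 J.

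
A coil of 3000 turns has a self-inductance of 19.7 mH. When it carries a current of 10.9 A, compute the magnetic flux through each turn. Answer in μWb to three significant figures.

Φ_B ≈ 71.6 μWb

From L = NΦ_B/I, the flux per turn is Φ_B = LI/N.
Φ_B = (1.970×10^-2 H)(10.9 A)/3000 = 7.158×10^-5 Wb.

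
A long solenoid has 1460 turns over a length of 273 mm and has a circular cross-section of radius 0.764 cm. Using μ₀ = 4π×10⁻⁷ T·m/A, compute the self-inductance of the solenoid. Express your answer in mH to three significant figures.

A = πr² = π(7.640×10^-3 m)² = 1.834×10^-4 m².
For a long solenoid, L = μ₀N²A/ℓ.
L = (4π×10⁻⁷)(1460)²(1.834×10^-4)/(0.273 m) = 1.799×10^-3 H.

L ≈ 1.80 mH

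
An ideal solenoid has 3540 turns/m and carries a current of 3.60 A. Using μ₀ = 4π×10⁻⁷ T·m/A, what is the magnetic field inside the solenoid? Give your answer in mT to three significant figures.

Inside a long solenoid, B = μ₀nI.
B = (4π×10⁻⁷)(3.540×10^3 m⁻¹)(3.60 A) = 1.601×10^-2 T.

B ≈ 16.0 mT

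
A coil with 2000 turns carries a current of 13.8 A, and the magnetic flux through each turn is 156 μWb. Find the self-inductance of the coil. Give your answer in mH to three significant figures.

Self-inductance is defined by L = NΦ_B/I (flux linkage over current).
L = (2000)(1.560×10^-4 Wb)/(13.8 A) = 2.261×10^-2 H.

L ≈ 22.6 mH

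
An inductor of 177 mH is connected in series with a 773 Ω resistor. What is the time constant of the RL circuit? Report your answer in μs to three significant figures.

τ ≈ 229 μs

τ = L/R = (0.177 H)/(773 Ω) = 2.290×10^-4 s.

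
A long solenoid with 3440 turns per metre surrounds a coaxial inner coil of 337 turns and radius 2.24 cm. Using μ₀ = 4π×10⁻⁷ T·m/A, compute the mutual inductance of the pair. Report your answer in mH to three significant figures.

M ≈ 2.30 mH

The outer solenoid produces a uniform field B₁ = μ₀n₁I₁ across the inner coil,
so the flux linkage is N₂Φ = N₂B₁A₂ = μ₀n₁N₂A₂·I₁, giving M = μ₀n₁N₂A₂.
A₂ = πr² = π(2.240×10^-2 m)² = 1.576×10^-3 m².
M = (4π×10⁻⁷)(3440)(337)(1.576×10^-3) = 2.296×10^-3 H.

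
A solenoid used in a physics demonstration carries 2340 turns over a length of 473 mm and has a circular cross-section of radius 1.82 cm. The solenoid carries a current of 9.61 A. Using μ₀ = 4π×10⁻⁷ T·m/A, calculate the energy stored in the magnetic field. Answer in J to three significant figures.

U ≈ 0.699 J

A = πr² = π(1.820×10^-2 m)² = 1.041×10^-3 m².
L = μ₀N²A/ℓ = (4π×10⁻⁷)(2340)²(1.041×10^-3)/(0.473) = 1.514×10^-2 H.
U = ½LI² = ½(1.514×10^-2)(9.61)² = 0.699 J.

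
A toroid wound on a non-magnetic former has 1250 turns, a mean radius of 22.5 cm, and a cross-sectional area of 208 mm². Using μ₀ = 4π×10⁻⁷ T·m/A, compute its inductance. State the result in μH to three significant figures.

L ≈ 289 μH

For a thin toroid, L = μ₀N²A/(2πR).
L = (4π×10⁻⁷)(1250)²(2.080×10^-4) / (2π×0.225 m) = 2.889×10^-4 H.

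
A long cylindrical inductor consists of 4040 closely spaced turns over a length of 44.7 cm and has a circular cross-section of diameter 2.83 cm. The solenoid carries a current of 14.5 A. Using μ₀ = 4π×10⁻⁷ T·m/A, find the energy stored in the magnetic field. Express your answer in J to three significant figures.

A = π(d/2)² = π(1.415×10^-2 m)² = 6.290×10^-4 m².
L = μ₀N²A/ℓ = (4π×10⁻⁷)(4040)²(6.290×10^-4)/(0.447) = 2.886×10^-2 H.
U = ½LI² = ½(2.886×10^-2)(14.5)² = 3.034 J.

U ≈ 3.03 J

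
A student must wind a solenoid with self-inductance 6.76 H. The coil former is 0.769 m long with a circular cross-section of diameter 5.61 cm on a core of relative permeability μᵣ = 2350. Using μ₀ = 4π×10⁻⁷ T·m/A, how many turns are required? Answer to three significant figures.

N ≈ 844 turns

A = π(d/2)² = π(2.805×10^-2 m)² = 2.472×10^-3 m².
From L = μ₀μᵣN²A/ℓ, N = √(Lℓ / (μ₀μᵣA)).
N = √[(6.76)(0.769) / ((4π×10⁻⁷)(2350)×2.472×10^-3)] = √(7.122×10^5) ≈ 843.9.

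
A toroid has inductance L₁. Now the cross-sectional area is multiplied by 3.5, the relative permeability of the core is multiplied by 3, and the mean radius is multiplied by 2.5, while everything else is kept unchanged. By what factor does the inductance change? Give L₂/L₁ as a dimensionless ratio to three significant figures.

L₂/L₁ = 4.20

For a toroid, L ∝ μᵣN²A/R.
L₂/L₁ = (3.5) × (3) × (2.5)^-1 = 4.20.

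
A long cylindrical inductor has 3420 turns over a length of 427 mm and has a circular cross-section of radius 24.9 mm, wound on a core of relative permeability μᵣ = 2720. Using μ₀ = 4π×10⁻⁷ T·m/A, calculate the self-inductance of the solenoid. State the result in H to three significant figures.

L ≈ 182 H

A = πr² = π(2.490×10^-2 m)² = 1.948×10^-3 m².
For a long solenoid, L = μ₀μᵣN²A/ℓ.
L = (4π×10⁻⁷)(2720)(3420)²(1.948×10^-3)/(0.427 m) = 182.4 H.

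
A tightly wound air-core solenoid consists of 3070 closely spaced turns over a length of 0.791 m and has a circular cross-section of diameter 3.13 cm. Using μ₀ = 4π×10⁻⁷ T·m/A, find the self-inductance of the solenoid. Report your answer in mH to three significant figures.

A = π(d/2)² = π(1.565×10^-2 m)² = 7.694×10^-4 m².
For a long solenoid, L = μ₀N²A/ℓ.
L = (4π×10⁻⁷)(3070)²(7.694×10^-4)/(0.791 m) = 1.152×10^-2 H.

L ≈ 11.5 mH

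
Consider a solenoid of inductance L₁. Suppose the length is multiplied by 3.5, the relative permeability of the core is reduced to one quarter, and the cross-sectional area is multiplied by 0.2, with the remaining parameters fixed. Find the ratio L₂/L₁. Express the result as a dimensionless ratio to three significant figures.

For a solenoid, L ∝ μᵣN²A/ℓ.
L₂/L₁ = (3.5)^-1 × (0.25) × (0.2) = 0.0143.

L₂/L₁ = 0.0143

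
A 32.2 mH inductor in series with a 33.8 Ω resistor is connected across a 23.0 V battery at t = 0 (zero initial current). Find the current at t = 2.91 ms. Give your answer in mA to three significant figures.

τ = L/R = 3.220×10^-2/33.8 = 9.527×10^-4 s; final current I_∞ = ε/R = 23.0/33.8 = 0.68047 A.
I(t) = I_∞(1 − e^(−t/τ)) with t/τ = 3.055.
I = (0.68047)(1 − e^(−3.055)) = 0.6484 A.

I ≈ 648 mA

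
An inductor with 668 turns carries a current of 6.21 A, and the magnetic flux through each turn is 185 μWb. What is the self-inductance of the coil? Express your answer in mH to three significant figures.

Self-inductance is defined by L = NΦ_B/I (flux linkage over current).
L = (668)(1.850×10^-4 Wb)/(6.21 A) = 1.990×10^-2 H.

L ≈ 19.9 mH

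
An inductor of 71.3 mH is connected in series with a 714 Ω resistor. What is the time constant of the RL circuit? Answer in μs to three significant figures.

τ = L/R = (7.130×10^-2 H)/(714 Ω) = 9.986×10^-5 s.

τ ≈ 99.9 μs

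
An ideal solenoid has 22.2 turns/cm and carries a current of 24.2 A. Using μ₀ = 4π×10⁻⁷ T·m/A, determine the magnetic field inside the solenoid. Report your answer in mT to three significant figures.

B ≈ 67.5 mT

Inside a long solenoid, B = μ₀nI.
B = (4π×10⁻⁷)(2.220×10^3 m⁻¹)(24.2 A) = 6.751×10^-2 T.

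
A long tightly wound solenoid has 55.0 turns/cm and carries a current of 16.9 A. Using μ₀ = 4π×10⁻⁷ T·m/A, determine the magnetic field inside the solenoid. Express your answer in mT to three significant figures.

Inside a long solenoid, B = μ₀nI.
B = (4π×10⁻⁷)(5.500×10^3 m⁻¹)(16.9 A) = 0.1168 T.

B ≈ 117 mT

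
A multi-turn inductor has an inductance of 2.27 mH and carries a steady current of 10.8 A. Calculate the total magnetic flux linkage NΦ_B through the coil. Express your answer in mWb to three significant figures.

NΦ_B ≈ 24.5 mWb

From L = NΦ_B/I, the flux linkage is NΦ_B = LI.
NΦ_B = (2.270×10^-3 H)(10.8 A) = 2.452×10^-2 Wb.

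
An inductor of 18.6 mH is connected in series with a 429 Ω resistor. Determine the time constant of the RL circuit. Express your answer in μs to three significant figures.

τ ≈ 43.4 μs

τ = L/R = (1.860×10^-2 H)/(429 Ω) = 4.336×10^-5 s.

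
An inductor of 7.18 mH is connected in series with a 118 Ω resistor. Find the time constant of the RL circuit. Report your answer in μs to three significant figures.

τ = L/R = (7.180×10^-3 H)/(118 Ω) = 6.0847×10^-5 s.

τ ≈ 60.8 μs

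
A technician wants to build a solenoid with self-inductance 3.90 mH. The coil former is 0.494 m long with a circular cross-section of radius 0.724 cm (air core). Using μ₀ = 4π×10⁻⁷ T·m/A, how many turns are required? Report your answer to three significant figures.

A = πr² = π(7.240×10^-3 m)² = 1.647×10^-4 m².
From L = μ₀N²A/ℓ, N = √(Lℓ / (μ₀A)).
N = √[(3.900×10^-3)(0.494) / ((4π×10⁻⁷)×1.647×10^-4)] = √(9.310×10^6) ≈ 3051.2.

N ≈ 3050 turns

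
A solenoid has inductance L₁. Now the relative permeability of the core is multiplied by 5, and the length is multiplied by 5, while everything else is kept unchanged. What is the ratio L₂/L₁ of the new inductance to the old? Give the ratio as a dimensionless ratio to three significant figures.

For a solenoid, L ∝ μᵣN²A/ℓ.
L₂/L₁ = (5) × (5)^-1 = 1.00.

L₂/L₁ = 1.00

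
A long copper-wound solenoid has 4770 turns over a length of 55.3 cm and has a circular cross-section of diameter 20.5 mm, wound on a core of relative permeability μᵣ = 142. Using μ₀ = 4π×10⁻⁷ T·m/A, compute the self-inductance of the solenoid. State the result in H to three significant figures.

A = π(d/2)² = π(1.025×10^-2 m)² = 3.301×10^-4 m².
For a long solenoid, L = μ₀μᵣN²A/ℓ.
L = (4π×10⁻⁷)(142)(4770)²(3.301×10^-4)/(0.553 m) = 2.423 H.

L ≈ 2.42 H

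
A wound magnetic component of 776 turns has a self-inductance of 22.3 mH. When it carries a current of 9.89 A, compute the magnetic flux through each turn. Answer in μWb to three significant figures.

Φ_B ≈ 284 μWb

From L = NΦ_B/I, the flux per turn is Φ_B = LI/N.
Φ_B = (2.230×10^-2 H)(9.89 A)/776 = 2.842×10^-4 Wb.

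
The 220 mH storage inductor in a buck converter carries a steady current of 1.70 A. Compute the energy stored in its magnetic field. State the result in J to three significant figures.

U ≈ 0.318 J

Stored magnetic energy: U = ½LI².
U = ½(0.22 H)(1.70 A)² = 0.3179 J.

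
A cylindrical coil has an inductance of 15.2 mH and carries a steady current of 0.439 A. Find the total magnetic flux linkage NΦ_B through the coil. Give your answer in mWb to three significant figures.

NΦ_B ≈ 6.67 mWb

From L = NΦ_B/I, the flux linkage is NΦ_B = LI.
NΦ_B = (1.520×10^-2 H)(0.439 A) = 6.673×10^-3 Wb.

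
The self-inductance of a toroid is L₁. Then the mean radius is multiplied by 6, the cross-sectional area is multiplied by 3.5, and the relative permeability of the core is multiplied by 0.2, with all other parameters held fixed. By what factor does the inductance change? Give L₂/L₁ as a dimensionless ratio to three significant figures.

L₂/L₁ = 0.117

For a toroid, L ∝ μᵣN²A/R.
L₂/L₁ = (6)^-1 × (3.5) × (0.2) = 0.117.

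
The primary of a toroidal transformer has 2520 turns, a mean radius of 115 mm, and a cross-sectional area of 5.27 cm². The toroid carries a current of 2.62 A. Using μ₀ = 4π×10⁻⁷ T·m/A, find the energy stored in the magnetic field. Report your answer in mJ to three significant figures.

L = μ₀N²A/(2πR) = (4π×10⁻⁷)(2520)²(5.270×10^-4)/(2π×0.115) = 5.820×10^-3 H.
U = ½LI² = ½(5.820×10^-3)(2.62)² = 1.998×10^-2 J.

U ≈ 20.0 mJ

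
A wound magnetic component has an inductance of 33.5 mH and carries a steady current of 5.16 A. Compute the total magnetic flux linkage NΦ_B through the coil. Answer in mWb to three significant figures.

NΦ_B ≈ 173 mWb

From L = NΦ_B/I, the flux linkage is NΦ_B = LI.
NΦ_B = (3.350×10^-2 H)(5.16 A) = 0.1729 Wb.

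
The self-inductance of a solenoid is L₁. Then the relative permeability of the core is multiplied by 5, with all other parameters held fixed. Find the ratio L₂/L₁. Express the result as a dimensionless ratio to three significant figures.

L₂/L₁ = 5.00

For a solenoid, L ∝ μᵣN²A/ℓ.
L₂/L₁ = (5) = 5.00.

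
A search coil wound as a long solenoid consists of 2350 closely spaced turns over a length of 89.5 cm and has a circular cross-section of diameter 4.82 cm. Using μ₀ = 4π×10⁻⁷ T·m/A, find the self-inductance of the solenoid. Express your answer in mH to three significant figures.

A = π(d/2)² = π(2.410×10^-2 m)² = 1.8247×10^-3 m².
For a long solenoid, L = μ₀N²A/ℓ.
L = (4π×10⁻⁷)(2350)²(1.8247×10^-3)/(0.895 m) = 1.4148×10^-2 H.

L ≈ 14.1 mH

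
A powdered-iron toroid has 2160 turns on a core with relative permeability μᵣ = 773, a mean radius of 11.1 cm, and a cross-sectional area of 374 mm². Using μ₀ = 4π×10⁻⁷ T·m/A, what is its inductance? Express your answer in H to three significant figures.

L ≈ 2.43 H

For a thin toroid, L = μ₀μᵣN²A/(2πR).
L = (4π×10⁻⁷)(773)(2160)²(3.740×10^-4) / (2π×0.111 m) = 2.43 H.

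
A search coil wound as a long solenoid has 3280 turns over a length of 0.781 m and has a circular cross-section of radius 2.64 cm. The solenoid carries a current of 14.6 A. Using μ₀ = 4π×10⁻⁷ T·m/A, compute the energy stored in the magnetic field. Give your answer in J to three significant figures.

A = πr² = π(2.640×10^-2 m)² = 2.190×10^-3 m².
L = μ₀N²A/ℓ = (4π×10⁻⁷)(3280)²(2.190×10^-3)/(0.781) = 3.790×10^-2 H.
U = ½LI² = ½(3.790×10^-2)(14.6)² = 4.04 J.

U ≈ 4.04 J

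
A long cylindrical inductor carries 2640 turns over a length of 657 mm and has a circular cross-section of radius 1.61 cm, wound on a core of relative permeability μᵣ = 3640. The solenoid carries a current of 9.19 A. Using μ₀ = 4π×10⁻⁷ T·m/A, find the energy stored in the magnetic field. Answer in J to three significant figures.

U ≈ 1670 J

A = πr² = π(1.610×10^-2 m)² = 8.143×10^-4 m².
L = μ₀μᵣN²A/ℓ = (4π×10⁻⁷)(3640)(2640)²(8.143×10^-4)/(0.657) = 39.51 H.
U = ½LI² = ½(39.51)(9.19)² = 1.669×10^3 J.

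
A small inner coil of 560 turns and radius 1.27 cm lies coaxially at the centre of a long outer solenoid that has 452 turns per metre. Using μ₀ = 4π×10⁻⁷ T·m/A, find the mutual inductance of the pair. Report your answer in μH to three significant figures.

M ≈ 161 μH

The outer solenoid produces a uniform field B₁ = μ₀n₁I₁ across the inner coil,
so the flux linkage is N₂Φ = N₂B₁A₂ = μ₀n₁N₂A₂·I₁, giving M = μ₀n₁N₂A₂.
A₂ = πr² = π(1.270×10^-2 m)² = 5.067×10^-4 m².
M = (4π×10⁻⁷)(452)(560)(5.067×10^-4) = 1.612×10^-4 H.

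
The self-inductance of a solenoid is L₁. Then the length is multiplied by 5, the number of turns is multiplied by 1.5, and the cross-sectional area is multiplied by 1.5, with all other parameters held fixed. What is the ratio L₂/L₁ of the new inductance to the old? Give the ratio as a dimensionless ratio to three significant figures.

For a solenoid, L ∝ μᵣN²A/ℓ.
L₂/L₁ = (5)^-1 × (1.5)^2 × (1.5) = 0.675.

L₂/L₁ = 0.675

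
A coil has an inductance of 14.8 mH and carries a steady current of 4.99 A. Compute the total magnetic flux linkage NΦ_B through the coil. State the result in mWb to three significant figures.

From L = NΦ_B/I, the flux linkage is NΦ_B = LI.
NΦ_B = (1.480×10^-2 H)(4.99 A) = 7.385×10^-2 Wb.

NΦ_B ≈ 73.9 mWb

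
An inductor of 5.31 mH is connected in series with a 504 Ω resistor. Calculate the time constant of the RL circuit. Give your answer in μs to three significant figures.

τ ≈ 10.5 μs

τ = L/R = (5.310×10^-3 H)/(504 Ω) = 1.054×10^-5 s.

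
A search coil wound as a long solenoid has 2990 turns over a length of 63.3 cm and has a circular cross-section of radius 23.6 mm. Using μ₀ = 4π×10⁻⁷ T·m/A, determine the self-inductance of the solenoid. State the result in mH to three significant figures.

L ≈ 31.1 mH

A = πr² = π(2.360×10^-2 m)² = 1.750×10^-3 m².
For a long solenoid, L = μ₀N²A/ℓ.
L = (4π×10⁻⁷)(2990)²(1.750×10^-3)/(0.633 m) = 3.105×10^-2 H.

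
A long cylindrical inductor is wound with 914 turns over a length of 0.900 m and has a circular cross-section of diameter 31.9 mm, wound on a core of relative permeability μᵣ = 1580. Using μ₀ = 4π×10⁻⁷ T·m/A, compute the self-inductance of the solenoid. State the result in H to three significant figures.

A = π(d/2)² = π(1.595×10^-2 m)² = 7.992×10^-4 m².
For a long solenoid, L = μ₀μᵣN²A/ℓ.
L = (4π×10⁻⁷)(1580)(914)²(7.992×10^-4)/(0.9 m) = 1.473 H.

L ≈ 1.47 H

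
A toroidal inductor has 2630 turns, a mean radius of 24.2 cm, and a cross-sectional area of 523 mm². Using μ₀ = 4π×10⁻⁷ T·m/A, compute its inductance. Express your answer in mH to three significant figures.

For a thin toroid, L = μ₀N²A/(2πR).
L = (4π×10⁻⁷)(2630)²(5.230×10^-4) / (2π×0.242 m) = 2.990×10^-3 H.

L ≈ 2.99 mH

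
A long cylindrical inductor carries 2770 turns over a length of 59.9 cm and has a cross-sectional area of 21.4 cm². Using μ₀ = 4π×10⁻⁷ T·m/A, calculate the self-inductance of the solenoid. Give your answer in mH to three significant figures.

L ≈ 34.4 mH

A = 21.4 cm² = 2.140×10^-3 m².
For a long solenoid, L = μ₀N²A/ℓ.
L = (4π×10⁻⁷)(2770)²(2.140×10^-3)/(0.599 m) = 3.4447×10^-2 H.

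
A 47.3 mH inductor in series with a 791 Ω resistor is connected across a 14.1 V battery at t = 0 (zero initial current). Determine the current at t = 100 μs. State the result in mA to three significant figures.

τ = L/R = 4.730×10^-2/791 = 5.980×10^-5 s; final current I_∞ = ε/R = 14.1/791 = 1.783×10^-2 A.
I(t) = I_∞(1 − e^(−t/τ)) with t/τ = 1.672.
I = (1.783×10^-2)(1 − e^(−1.672)) = 1.448×10^-2 A.

I ≈ 14.5 mA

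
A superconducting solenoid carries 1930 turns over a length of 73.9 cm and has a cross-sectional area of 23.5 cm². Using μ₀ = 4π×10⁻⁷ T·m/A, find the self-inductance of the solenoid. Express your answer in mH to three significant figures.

L ≈ 14.9 mH

A = 23.5 cm² = 2.350×10^-3 m².
For a long solenoid, L = μ₀N²A/ℓ.
L = (4π×10⁻⁷)(1930)²(2.350×10^-3)/(0.739 m) = 1.488×10^-2 H.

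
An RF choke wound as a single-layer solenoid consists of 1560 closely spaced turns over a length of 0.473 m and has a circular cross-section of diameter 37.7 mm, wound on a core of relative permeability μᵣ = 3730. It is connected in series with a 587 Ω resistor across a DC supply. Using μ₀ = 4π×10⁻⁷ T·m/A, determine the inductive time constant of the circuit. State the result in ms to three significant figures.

A = π(d/2)² = π(1.885×10^-2 m)² = 1.116×10^-3 m².
L = μ₀μᵣN²A/ℓ = (4π×10⁻⁷)(3730)(1560)²(1.116×10^-3)/(0.473) = 26.92 H.
τ = L/R = (26.92)/(587) = 4.586×10^-2 s.

τ ≈ 45.9 ms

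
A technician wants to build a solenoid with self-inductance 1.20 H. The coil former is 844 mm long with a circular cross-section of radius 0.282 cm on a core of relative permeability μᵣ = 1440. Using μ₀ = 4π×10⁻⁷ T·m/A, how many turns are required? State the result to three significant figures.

A = πr² = π(2.820×10^-3 m)² = 2.498×10^-5 m².
From L = μ₀μᵣN²A/ℓ, N = √(Lℓ / (μ₀μᵣA)).
N = √[(1.2)(0.844) / ((4π×10⁻⁷)(1440)×2.498×10^-5)] = √(2.240×10^7) ≈ 4733.2.

N ≈ 4730 turns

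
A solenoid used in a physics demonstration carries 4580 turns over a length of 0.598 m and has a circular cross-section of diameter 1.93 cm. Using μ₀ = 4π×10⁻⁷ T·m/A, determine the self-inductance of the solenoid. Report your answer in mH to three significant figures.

A = π(d/2)² = π(9.650×10^-3 m)² = 2.926×10^-4 m².
For a long solenoid, L = μ₀N²A/ℓ.
L = (4π×10⁻⁷)(4580)²(2.926×10^-4)/(0.598 m) = 1.290×10^-2 H.

L ≈ 12.9 mH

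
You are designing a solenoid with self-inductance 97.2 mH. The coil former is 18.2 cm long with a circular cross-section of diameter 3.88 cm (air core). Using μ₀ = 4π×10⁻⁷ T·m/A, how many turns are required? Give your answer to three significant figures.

N ≈ 3450 turns

A = π(d/2)² = π(1.940×10^-2 m)² = 1.182×10^-3 m².
From L = μ₀N²A/ℓ, N = √(Lℓ / (μ₀A)).
N = √[(9.720×10^-2)(0.182) / ((4π×10⁻⁷)×1.182×10^-3)] = √(1.191×10^7) ≈ 3450.5.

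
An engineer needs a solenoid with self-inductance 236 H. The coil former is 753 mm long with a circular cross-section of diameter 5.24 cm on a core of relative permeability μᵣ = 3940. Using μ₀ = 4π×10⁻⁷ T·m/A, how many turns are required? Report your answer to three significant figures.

N ≈ 4080 turns

A = π(d/2)² = π(2.620×10^-2 m)² = 2.157×10^-3 m².
From L = μ₀μᵣN²A/ℓ, N = √(Lℓ / (μ₀μᵣA)).
N = √[(236)(0.753) / ((4π×10⁻⁷)(3940)×2.157×10^-3)] = √(1.664×10^7) ≈ 4079.7.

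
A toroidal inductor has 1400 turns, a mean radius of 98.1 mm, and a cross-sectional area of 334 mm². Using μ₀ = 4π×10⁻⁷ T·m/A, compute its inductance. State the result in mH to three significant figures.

L ≈ 1.33 mH

For a thin toroid, L = μ₀N²A/(2πR).
L = (4π×10⁻⁷)(1400)²(3.340×10^-4) / (2π×9.810×10^-2 m) = 1.3346×10^-3 H.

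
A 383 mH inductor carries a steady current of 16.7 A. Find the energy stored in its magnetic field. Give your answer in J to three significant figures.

U ≈ 53.4 J

Stored magnetic energy: U = ½LI².
U = ½(0.383 H)(16.7 A)² = 53.41 J.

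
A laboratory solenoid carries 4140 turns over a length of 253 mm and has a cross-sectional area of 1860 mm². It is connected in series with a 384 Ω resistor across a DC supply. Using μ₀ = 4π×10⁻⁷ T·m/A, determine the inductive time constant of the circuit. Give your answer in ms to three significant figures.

A = 1860 mm² = 1.860×10^-3 m².
L = μ₀N²A/ℓ = (4π×10⁻⁷)(4140)²(1.860×10^-3)/(0.253) = 0.1583 H.
τ = L/R = (0.1583)/(384) = 4.124×10^-4 s.

τ ≈ 0.412 ms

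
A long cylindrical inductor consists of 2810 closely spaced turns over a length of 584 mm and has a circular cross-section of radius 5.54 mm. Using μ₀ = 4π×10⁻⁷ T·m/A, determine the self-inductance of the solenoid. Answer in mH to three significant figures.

A = πr² = π(5.540×10^-3 m)² = 9.642×10^-5 m².
For a long solenoid, L = μ₀N²A/ℓ.
L = (4π×10⁻⁷)(2810)²(9.642×10^-5)/(0.584 m) = 1.638×10^-3 H.

L ≈ 1.64 mH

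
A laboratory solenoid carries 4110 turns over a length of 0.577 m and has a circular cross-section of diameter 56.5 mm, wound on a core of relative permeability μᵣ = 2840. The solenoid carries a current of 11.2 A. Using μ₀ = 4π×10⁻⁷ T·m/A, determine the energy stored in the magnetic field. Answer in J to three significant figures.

U ≈ 16400 J

A = π(d/2)² = π(2.825×10^-2 m)² = 2.507×10^-3 m².
L = μ₀μᵣN²A/ℓ = (4π×10⁻⁷)(2840)(4110)²(2.507×10^-3)/(0.577) = 262 H.
U = ½LI² = ½(262)(11.2)² = 1.643×10^4 J.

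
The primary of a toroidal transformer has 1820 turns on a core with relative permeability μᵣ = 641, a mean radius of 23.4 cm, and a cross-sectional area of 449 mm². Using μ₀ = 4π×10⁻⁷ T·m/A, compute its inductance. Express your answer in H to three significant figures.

For a thin toroid, L = μ₀μᵣN²A/(2πR).
L = (4π×10⁻⁷)(641)(1820)²(4.490×10^-4) / (2π×0.234 m) = 0.8148 H.

L ≈ 0.815 H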